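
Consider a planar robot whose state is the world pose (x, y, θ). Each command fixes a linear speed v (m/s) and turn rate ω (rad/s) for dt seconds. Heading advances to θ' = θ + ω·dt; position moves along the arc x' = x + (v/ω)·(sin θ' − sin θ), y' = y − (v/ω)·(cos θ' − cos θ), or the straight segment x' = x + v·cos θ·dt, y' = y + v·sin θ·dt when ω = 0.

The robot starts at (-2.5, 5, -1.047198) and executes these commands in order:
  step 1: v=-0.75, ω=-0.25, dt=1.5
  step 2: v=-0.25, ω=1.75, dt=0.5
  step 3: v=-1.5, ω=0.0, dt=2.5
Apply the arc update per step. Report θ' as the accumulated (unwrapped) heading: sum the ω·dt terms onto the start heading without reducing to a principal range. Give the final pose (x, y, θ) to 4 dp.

step 1: θ'=-1.4222 (R=3.0000) → pose (-2.8689, 6.0558, -1.4222)
step 2: θ'=-0.5472 (R=-0.1429) → pose (-2.9358, 6.1567, -0.5472)
step 3: θ'=-0.5472 (straight) → pose (-6.1383, 8.1078, -0.5472)

(-6.1383, 8.1078, -0.5472)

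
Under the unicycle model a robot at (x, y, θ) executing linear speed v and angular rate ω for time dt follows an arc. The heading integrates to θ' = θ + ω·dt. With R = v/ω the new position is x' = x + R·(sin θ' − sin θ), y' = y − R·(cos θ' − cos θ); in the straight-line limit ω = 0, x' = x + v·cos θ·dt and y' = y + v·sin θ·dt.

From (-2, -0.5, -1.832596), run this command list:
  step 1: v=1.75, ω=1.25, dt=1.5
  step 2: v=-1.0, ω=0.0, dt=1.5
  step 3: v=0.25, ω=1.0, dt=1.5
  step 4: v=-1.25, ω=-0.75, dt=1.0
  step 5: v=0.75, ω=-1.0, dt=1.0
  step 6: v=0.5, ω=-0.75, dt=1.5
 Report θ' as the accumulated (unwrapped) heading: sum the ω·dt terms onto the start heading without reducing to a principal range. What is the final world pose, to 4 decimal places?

step 1: θ'=0.0424 (R=1.4000) → pose (-0.5884, -2.2611, 0.0424)
step 2: θ'=0.0424 (straight) → pose (-2.0870, -2.3247, 0.0424)
step 3: θ'=1.5424 (R=0.2500) → pose (-1.8477, -2.0820, 1.5424)
step 4: θ'=0.7924 (R=1.6667) → pose (-2.3270, -3.2049, 0.7924)
step 5: θ'=-0.2076 (R=-0.7500) → pose (-1.6383, -2.9976, -0.2076)
step 6: θ'=-1.3326 (R=-0.6667) → pose (-1.1279, -3.4927, -1.3326)

(-1.1279, -3.4927, -1.3326)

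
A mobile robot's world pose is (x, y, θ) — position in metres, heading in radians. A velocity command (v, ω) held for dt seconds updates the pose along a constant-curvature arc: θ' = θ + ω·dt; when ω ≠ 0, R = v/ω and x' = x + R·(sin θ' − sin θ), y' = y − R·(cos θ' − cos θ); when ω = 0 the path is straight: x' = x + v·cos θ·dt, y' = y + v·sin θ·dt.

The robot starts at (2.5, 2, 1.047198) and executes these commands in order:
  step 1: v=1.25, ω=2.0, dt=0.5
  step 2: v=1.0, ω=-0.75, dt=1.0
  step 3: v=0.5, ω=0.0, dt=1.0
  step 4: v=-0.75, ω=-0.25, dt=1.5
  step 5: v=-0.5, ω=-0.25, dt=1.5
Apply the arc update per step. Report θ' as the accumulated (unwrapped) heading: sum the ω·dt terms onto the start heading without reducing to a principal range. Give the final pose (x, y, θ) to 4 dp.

step 1: θ'=2.0472 (R=0.6250) → pose (2.5141, 2.5991, 2.0472)
step 2: θ'=1.2972 (R=-1.3333) → pose (2.4153, 3.5708, 1.2972)
step 3: θ'=1.2972 (straight) → pose (2.5504, 4.0522, 1.2972)
step 4: θ'=0.9222 (R=3.0000) → pose (2.0527, 3.0506, 0.9222)
step 5: θ'=0.5472 (R=2.0000) → pose (1.4995, 2.5508, 0.5472)

(1.4995, 2.5508, 0.5472)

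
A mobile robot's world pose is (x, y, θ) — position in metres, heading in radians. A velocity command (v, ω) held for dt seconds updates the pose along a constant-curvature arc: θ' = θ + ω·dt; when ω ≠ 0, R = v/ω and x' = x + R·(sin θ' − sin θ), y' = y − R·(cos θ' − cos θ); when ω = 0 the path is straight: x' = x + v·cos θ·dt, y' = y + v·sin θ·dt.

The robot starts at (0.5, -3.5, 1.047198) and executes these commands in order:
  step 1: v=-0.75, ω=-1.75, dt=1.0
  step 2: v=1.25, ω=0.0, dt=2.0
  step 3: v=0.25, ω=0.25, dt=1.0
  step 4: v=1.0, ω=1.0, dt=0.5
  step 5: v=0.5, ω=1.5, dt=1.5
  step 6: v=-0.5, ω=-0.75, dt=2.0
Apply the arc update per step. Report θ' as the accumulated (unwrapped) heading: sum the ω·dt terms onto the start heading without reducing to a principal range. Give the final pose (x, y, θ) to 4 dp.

(2.6650, -5.8187, 0.7972)

step 1: θ'=-0.7028 (R=0.4286) → pose (-0.1482, -3.6127, -0.7028)
step 2: θ'=-0.7028 (straight) → pose (1.7594, -5.2286, -0.7028)
step 3: θ'=-0.4528 (R=1.0000) → pose (1.9683, -5.3648, -0.4528)
step 4: θ'=0.0472 (R=1.0000) → pose (2.4530, -5.4645, 0.0472)
step 5: θ'=2.2972 (R=0.3333) → pose (2.6864, -4.9101, 2.2972)
step 6: θ'=0.7972 (R=0.6667) → pose (2.6650, -5.8187, 0.7972)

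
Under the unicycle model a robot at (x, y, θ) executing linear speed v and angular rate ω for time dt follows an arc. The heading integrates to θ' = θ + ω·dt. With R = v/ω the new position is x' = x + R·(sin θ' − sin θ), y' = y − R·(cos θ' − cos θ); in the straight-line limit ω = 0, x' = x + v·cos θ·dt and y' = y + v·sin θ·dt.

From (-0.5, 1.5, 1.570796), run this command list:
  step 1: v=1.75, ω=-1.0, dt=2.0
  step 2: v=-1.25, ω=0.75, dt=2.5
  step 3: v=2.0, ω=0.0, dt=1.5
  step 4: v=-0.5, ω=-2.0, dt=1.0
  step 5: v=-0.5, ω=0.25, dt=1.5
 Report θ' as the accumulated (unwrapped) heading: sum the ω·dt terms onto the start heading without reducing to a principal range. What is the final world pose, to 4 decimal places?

step 1: θ'=-0.4292 (R=-1.7500) → pose (1.9783, 3.0913, -0.4292)
step 2: θ'=1.4458 (R=-1.6667) → pose (-0.3690, 1.7836, 1.4458)
step 3: θ'=1.4458 (straight) → pose (0.0050, 4.7602, 1.4458)
step 4: θ'=-0.5542 (R=0.2500) → pose (-0.3746, 4.5787, -0.5542)
step 5: θ'=-0.1792 (R=-2.0000) → pose (-1.0706, 4.8461, -0.1792)

(-1.0706, 4.8461, -0.1792)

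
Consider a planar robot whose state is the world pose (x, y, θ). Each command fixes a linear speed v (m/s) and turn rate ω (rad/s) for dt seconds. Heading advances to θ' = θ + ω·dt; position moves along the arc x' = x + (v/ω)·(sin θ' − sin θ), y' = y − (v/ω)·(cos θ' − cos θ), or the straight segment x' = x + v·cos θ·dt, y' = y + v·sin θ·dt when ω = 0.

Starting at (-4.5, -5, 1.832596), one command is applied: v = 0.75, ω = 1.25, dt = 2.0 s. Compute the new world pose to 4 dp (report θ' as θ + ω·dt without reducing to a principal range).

θ' = 1.8326 + 1.25·2.0 = 4.3326
R = v/ω = 0.75/1.25 = 0.6000
x' = -4.5 + 0.6000·(sin 4.3326 − sin 1.8326) = -5.6368
y' = -5 − 0.6000·(cos 4.3326 − cos 1.8326) = -4.9329

(-5.6368, -4.9329, 4.3326)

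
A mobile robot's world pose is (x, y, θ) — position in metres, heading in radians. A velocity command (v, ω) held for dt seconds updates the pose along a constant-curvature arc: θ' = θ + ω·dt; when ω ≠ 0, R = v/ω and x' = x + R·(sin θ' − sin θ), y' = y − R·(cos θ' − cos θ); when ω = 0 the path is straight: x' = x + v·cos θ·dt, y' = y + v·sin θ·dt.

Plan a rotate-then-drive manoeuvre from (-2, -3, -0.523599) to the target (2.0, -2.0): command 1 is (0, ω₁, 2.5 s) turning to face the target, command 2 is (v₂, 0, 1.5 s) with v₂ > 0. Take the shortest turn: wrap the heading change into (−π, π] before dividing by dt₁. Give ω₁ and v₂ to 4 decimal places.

heading to target = atan2(-2−-3, 2−-2) = 0.2450
Δθ = wrap(0.2450 − -0.5236) = 0.7686; ω₁ = Δθ/dt₁ = 0.3074
distance = √((2−-2)² + (-2−-3)²) = 4.1231; v₂ = distance/dt₂ = 2.7487

ω₁ = 0.3074, v₂ = 2.7487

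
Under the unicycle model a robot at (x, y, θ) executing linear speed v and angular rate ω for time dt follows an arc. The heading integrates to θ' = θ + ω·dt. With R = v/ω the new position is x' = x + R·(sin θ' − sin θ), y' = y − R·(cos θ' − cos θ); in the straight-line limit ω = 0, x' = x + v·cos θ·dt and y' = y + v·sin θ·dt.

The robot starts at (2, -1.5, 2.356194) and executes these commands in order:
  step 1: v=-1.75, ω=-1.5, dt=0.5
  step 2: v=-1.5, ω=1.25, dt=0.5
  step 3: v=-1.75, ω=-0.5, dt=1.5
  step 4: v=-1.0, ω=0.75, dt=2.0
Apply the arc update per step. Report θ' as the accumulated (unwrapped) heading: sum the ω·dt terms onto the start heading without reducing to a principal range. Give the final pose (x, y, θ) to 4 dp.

step 1: θ'=1.6062 (R=1.1667) → pose (2.3410, -2.2837, 1.6062)
step 2: θ'=2.2312 (R=-1.2000) → pose (2.5925, -2.9773, 2.2312)
step 3: θ'=1.4812 (R=3.5000) → pose (3.3144, -5.4375, 1.4812)
step 4: θ'=2.9812 (R=-1.3333) → pose (4.4294, -6.8730, 2.9812)

(4.4294, -6.8730, 2.9812)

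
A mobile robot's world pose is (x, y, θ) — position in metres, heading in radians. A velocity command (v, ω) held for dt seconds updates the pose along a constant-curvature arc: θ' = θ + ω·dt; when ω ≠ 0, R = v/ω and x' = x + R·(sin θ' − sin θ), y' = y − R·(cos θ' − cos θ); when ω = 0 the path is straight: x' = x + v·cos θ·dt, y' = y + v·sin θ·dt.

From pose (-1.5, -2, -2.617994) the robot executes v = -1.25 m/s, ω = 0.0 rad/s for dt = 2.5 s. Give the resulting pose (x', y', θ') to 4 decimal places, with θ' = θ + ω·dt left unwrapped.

θ' = -2.6180 + 0.0·2.5 = -2.6180
ω = 0 → straight: x' = -1.5 + -1.25·cos(-2.6180)·2.5 = 1.2063
y' = -2 + -1.25·sin(-2.6180)·2.5 = -0.4375

(1.2063, -0.4375, -2.6180)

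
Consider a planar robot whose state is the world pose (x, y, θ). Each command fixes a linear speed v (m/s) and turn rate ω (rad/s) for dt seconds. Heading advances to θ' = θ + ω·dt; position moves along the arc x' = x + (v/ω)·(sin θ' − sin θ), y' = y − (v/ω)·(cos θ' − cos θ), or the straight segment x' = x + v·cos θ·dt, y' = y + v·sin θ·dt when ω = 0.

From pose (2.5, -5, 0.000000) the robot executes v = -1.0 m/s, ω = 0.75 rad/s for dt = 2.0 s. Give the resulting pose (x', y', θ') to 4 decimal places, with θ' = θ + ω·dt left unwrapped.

(1.1700, -6.2390, 1.5000)

θ' = 0.0000 + 0.75·2.0 = 1.5000
R = v/ω = -1.0/0.75 = -1.3333
x' = 2.5 + -1.3333·(sin 1.5000 − sin 0.0000) = 1.1700
y' = -5 − -1.3333·(cos 1.5000 − cos 0.0000) = -6.2390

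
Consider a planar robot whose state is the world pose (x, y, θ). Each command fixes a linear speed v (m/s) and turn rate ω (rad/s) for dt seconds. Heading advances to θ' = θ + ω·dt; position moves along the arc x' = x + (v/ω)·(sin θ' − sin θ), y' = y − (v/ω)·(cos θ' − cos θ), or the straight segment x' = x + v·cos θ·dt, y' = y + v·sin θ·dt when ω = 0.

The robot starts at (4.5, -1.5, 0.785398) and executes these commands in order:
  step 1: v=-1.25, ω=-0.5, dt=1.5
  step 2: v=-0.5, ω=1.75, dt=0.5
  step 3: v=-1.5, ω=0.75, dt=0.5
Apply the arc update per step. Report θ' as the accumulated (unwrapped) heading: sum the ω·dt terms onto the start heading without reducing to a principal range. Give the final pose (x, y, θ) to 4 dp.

step 1: θ'=0.0354 (R=2.5000) → pose (2.8207, -2.2307, 0.0354)
step 2: θ'=0.9104 (R=-0.2857) → pose (2.6052, -2.3409, 0.9104)
step 3: θ'=1.2854 (R=-2.0000) → pose (2.2656, -3.0047, 1.2854)

(2.2656, -3.0047, 1.2854)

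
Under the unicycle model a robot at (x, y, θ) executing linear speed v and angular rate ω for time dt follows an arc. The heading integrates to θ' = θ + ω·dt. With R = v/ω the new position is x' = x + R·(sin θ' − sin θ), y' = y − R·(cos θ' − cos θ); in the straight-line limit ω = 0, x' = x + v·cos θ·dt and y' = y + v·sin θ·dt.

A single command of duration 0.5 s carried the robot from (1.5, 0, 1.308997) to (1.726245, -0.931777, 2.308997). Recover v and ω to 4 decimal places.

v = -2.0000, ω = 2.0000

Δθ = 2.308997 − 1.308997 = 1.000000
ω = Δθ/dt = 1.000000/0.5 = 2.0000
R = −Δy/(cos θ' − cos θ) = -1.0000
v = R·ω = -1.0000·2.0000 = -2.0000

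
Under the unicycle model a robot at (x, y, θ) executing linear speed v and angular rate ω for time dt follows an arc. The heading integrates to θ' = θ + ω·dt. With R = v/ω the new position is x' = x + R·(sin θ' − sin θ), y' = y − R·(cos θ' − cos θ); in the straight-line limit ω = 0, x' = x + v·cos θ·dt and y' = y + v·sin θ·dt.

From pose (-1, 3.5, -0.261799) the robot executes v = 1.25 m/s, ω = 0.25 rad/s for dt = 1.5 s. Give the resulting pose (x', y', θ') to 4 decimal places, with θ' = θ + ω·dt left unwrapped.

(0.8589, 3.3616, 0.1132)

θ' = -0.2618 + 0.25·1.5 = 0.1132
R = v/ω = 1.25/0.25 = 5.0000
x' = -1 + 5.0000·(sin 0.1132 − sin -0.2618) = 0.8589
y' = 3.5 − 5.0000·(cos 0.1132 − cos -0.2618) = 3.3616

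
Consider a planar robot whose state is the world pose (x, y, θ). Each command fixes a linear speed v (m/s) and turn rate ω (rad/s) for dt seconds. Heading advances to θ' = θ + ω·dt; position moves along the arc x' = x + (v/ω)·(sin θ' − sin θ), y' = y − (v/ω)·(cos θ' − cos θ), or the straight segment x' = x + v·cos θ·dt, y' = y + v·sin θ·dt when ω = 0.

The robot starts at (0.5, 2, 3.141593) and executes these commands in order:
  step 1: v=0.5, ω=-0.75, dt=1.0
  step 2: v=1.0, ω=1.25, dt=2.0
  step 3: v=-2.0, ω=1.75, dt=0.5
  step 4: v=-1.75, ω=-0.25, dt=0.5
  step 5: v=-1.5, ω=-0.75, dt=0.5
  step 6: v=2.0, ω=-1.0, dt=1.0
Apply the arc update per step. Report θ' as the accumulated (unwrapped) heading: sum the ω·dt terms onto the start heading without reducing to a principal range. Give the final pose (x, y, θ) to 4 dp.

(-2.9787, 1.3544, 4.2666)

step 1: θ'=2.3916 (R=-0.6667) → pose (0.0456, 2.1789, 2.3916)
step 2: θ'=4.8916 (R=0.8000) → pose (-1.2869, 1.4509, 4.8916)
step 3: θ'=5.7666 (R=-1.1429) → pose (-1.8470, 2.2409, 5.7666)
step 4: θ'=5.6416 (R=7.0000) → pose (-2.5789, 2.7195, 5.6416)
step 5: θ'=5.2666 (R=2.0000) → pose (-3.0826, 3.2692, 5.2666)
step 6: θ'=4.2666 (R=-2.0000) → pose (-2.9787, 1.3544, 4.2666)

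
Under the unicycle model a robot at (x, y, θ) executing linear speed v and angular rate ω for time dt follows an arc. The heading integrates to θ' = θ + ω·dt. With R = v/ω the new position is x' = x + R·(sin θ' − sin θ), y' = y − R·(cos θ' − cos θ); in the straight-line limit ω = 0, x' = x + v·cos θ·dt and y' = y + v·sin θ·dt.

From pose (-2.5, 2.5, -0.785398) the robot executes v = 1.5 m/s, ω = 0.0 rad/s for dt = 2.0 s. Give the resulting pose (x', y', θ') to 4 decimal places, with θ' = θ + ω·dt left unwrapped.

(-0.3787, 0.3787, -0.7854)

θ' = -0.7854 + 0.0·2.0 = -0.7854
ω = 0 → straight: x' = -2.5 + 1.5·cos(-0.7854)·2.0 = -0.3787
y' = 2.5 + 1.5·sin(-0.7854)·2.0 = 0.3787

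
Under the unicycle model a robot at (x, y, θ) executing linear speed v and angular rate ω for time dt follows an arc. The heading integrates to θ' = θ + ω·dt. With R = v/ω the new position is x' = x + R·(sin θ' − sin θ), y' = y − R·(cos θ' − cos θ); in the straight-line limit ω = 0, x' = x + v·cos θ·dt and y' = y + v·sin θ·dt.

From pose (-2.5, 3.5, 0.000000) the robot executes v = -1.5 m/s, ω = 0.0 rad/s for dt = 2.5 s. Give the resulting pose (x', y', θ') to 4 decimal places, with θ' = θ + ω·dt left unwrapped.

(-6.2500, 3.5000, 0.0000)

θ' = 0.0000 + 0.0·2.5 = 0.0000
ω = 0 → straight: x' = -2.5 + -1.5·cos(0.0000)·2.5 = -6.2500
y' = 3.5 + -1.5·sin(0.0000)·2.5 = 3.5000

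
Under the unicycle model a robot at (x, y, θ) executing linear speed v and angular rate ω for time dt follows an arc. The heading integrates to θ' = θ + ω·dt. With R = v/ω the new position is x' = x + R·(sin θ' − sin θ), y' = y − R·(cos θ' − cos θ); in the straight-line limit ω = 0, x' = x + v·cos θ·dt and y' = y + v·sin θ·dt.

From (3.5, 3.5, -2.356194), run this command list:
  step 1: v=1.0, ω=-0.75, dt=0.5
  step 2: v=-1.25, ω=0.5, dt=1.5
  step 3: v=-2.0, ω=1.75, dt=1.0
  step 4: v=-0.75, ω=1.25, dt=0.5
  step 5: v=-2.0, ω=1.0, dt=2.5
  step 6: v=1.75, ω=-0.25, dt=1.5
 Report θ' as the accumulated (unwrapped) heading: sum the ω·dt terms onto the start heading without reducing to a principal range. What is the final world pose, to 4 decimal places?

(1.1409, 3.3682, 2.5188)

step 1: θ'=-2.7312 (R=-1.3333) → pose (3.0892, 3.2202, -2.7312)
step 2: θ'=-1.9812 (R=-2.5000) → pose (4.3841, 4.5152, -1.9812)
step 3: θ'=-0.2312 (R=-1.1429) → pose (3.5980, 6.0836, -0.2312)
step 4: θ'=0.3938 (R=-0.6000) → pose (3.2303, 6.0536, 0.3938)
step 5: θ'=2.8938 (R=-2.0000) → pose (3.5072, 2.2678, 2.8938)
step 6: θ'=2.5188 (R=-7.0000) → pose (1.1409, 3.3682, 2.5188)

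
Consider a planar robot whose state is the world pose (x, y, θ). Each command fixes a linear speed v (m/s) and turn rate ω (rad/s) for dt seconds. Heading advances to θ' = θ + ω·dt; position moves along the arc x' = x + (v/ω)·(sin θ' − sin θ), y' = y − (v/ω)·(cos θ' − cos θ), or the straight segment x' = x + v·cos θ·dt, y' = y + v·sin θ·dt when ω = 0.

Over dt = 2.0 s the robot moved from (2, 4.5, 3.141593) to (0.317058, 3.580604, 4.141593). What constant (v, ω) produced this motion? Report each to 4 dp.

v = 1.0000, ω = 0.5000

Δθ = 4.141593 − 3.141593 = 1.000000
ω = Δθ/dt = 1.000000/2.0 = 0.5000
R = Δx/(sin θ' − sin θ) = 2.0000
v = R·ω = 2.0000·0.5000 = 1.0000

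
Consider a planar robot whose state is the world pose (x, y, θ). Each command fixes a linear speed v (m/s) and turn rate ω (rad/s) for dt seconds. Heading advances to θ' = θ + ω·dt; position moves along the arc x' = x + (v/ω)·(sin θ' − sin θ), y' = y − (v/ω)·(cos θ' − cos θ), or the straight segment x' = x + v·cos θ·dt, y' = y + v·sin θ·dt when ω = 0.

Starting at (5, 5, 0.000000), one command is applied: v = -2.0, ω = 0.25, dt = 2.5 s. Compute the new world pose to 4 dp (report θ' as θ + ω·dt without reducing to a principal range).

(0.3192, 3.4877, 0.6250)

θ' = 0.0000 + 0.25·2.5 = 0.6250
R = v/ω = -2.0/0.25 = -8.0000
x' = 5 + -8.0000·(sin 0.6250 − sin 0.0000) = 0.3192
y' = 5 − -8.0000·(cos 0.6250 − cos 0.0000) = 3.4877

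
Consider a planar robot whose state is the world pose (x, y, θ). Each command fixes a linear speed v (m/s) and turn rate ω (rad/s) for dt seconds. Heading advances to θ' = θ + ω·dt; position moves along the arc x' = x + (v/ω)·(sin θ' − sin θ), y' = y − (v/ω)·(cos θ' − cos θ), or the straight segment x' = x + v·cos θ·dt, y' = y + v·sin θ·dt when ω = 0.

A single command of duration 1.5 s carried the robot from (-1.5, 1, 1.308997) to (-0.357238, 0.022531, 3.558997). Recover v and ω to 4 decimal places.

v = -1.2500, ω = 1.5000

Δθ = 3.558997 − 1.308997 = 2.250000
ω = Δθ/dt = 2.250000/1.5 = 1.5000
R = Δx/(sin θ' − sin θ) = -0.8333
v = R·ω = -0.8333·1.5000 = -1.2500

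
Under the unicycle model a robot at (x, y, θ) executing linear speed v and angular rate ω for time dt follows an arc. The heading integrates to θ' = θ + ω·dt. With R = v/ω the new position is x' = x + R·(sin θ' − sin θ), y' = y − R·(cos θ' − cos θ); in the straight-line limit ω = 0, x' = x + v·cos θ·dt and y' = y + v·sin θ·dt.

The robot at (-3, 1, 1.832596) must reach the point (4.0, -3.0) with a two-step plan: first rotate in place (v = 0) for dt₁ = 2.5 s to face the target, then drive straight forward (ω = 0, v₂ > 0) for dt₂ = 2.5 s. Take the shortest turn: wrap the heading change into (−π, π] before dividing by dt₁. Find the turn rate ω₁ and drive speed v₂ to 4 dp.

ω₁ = -0.9407, v₂ = 3.2249

heading to target = atan2(-3−1, 4−-3) = -0.5191
Δθ = wrap(-0.5191 − 1.8326) = -2.3517; ω₁ = Δθ/dt₁ = -0.9407
distance = √((4−-3)² + (-3−1)²) = 8.0623; v₂ = distance/dt₂ = 3.2249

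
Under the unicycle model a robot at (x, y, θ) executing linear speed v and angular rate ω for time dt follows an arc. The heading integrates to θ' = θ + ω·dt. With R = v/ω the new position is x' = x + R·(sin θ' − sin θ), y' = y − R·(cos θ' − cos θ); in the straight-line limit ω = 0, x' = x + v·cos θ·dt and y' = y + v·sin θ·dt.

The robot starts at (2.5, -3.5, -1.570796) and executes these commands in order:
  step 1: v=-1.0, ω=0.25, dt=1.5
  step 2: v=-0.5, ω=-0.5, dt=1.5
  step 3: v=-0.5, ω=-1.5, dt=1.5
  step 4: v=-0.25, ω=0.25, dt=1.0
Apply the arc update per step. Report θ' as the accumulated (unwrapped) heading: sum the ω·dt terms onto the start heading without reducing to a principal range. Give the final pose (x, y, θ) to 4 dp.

(2.9713, -1.4596, -3.9458)

step 1: θ'=-1.1958 (R=-4.0000) → pose (2.2220, -2.0349, -1.1958)
step 2: θ'=-1.9458 (R=1.0000) → pose (2.2220, -1.3024, -1.9458)
step 3: θ'=-4.1958 (R=0.3333) → pose (2.8220, -1.2598, -4.1958)
step 4: θ'=-3.9458 (R=-1.0000) → pose (2.9713, -1.4596, -3.9458)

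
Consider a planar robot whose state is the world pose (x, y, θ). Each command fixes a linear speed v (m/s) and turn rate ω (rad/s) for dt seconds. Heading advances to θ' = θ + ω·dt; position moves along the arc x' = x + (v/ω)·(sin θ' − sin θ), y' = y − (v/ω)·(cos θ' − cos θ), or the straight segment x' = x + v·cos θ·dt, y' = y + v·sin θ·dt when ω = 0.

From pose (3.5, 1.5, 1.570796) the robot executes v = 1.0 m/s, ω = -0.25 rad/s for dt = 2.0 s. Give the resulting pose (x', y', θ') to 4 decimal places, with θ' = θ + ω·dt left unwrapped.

(3.9897, 3.4177, 1.0708)

θ' = 1.5708 + -0.25·2.0 = 1.0708
R = v/ω = 1.0/-0.25 = -4.0000
x' = 3.5 + -4.0000·(sin 1.0708 − sin 1.5708) = 3.9897
y' = 1.5 − -4.0000·(cos 1.0708 − cos 1.5708) = 3.4177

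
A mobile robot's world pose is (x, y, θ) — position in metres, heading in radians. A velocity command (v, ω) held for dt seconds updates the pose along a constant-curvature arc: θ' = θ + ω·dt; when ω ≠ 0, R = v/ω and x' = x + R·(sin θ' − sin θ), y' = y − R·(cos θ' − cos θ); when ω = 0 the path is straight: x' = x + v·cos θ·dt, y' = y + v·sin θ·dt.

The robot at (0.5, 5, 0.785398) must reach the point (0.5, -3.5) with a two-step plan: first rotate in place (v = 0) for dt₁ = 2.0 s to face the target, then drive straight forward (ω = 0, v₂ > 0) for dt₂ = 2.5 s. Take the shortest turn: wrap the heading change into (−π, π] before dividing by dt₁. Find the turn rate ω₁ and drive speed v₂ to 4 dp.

heading to target = atan2(-3.5−5, 0.5−0.5) = -1.5708
Δθ = wrap(-1.5708 − 0.7854) = -2.3562; ω₁ = Δθ/dt₁ = -1.1781
distance = √((0.5−0.5)² + (-3.5−5)²) = 8.5000; v₂ = distance/dt₂ = 3.4000

ω₁ = -1.1781, v₂ = 3.4000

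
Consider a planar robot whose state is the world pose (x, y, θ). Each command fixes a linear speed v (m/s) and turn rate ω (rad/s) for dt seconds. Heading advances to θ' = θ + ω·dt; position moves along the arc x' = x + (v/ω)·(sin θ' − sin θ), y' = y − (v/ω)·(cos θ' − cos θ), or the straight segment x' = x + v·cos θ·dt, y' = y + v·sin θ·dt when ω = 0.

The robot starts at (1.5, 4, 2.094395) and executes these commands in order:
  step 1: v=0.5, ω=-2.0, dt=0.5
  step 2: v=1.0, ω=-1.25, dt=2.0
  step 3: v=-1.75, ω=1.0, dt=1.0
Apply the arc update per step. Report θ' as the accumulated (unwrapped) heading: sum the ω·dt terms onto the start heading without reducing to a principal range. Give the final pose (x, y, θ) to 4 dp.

(1.9587, 5.3246, -0.4056)

step 1: θ'=1.0944 (R=-0.2500) → pose (1.4943, 4.2396, 1.0944)
step 2: θ'=-1.4056 (R=-0.8000) → pose (2.9944, 4.0043, -1.4056)
step 3: θ'=-0.4056 (R=-1.7500) → pose (1.9587, 5.3246, -0.4056)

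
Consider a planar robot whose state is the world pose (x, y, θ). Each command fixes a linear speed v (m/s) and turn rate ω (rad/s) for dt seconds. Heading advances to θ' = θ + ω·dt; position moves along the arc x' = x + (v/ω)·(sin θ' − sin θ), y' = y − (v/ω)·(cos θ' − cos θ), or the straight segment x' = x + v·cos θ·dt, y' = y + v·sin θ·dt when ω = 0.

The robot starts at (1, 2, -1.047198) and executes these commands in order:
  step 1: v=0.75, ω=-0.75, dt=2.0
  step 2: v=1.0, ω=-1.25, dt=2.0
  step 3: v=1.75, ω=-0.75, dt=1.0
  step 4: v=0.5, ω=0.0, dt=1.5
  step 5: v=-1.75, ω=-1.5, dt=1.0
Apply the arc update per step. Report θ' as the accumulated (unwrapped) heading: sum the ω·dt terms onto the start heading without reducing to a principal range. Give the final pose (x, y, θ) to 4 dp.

step 1: θ'=-2.5472 (R=-1.0000) → pose (0.6940, 0.6715, -2.5472)
step 2: θ'=-5.0472 (R=-0.8000) → pose (-0.5096, 1.5972, -5.0472)
step 3: θ'=-5.7972 (R=-2.3333) → pose (0.6043, 2.8936, -5.7972)
step 4: θ'=-5.7972 (straight) → pose (1.2675, 3.2439, -5.7972)
step 5: θ'=-7.2972 (R=1.1667) → pose (-0.2679, 3.6590, -7.2972)

(-0.2679, 3.6590, -7.2972)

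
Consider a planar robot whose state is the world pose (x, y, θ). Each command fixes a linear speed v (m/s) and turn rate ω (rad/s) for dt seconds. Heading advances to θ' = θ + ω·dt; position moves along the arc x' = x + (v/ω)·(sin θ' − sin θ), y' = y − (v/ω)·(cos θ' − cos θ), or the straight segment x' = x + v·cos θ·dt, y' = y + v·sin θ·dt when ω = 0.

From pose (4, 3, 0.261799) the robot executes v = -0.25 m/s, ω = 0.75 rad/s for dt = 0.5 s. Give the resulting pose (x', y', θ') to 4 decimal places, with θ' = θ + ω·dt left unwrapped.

(3.8881, 2.9460, 0.6368)

θ' = 0.2618 + 0.75·0.5 = 0.6368
R = v/ω = -0.25/0.75 = -0.3333
x' = 4 + -0.3333·(sin 0.6368 − sin 0.2618) = 3.8881
y' = 3 − -0.3333·(cos 0.6368 − cos 0.2618) = 2.9460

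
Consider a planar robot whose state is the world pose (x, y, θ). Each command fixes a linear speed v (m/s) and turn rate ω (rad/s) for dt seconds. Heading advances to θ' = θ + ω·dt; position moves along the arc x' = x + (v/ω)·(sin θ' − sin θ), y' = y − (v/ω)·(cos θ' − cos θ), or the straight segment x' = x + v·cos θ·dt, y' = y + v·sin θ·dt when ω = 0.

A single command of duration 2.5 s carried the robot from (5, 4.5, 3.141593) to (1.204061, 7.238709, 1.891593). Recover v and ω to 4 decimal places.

Δθ = 1.891593 − 3.141593 = -1.250000
ω = Δθ/dt = -1.250000/2.5 = -0.5000
R = Δx/(sin θ' − sin θ) = -4.0000
v = R·ω = -4.0000·-0.5000 = 2.0000

v = 2.0000, ω = -0.5000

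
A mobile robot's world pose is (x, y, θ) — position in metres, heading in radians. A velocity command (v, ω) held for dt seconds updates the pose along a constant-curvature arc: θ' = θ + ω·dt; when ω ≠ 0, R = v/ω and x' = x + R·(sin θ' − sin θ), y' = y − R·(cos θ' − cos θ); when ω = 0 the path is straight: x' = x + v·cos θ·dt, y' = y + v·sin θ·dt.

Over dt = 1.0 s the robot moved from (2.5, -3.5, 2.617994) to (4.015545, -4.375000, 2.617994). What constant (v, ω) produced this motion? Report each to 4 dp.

Δθ = 2.617994 − 2.617994 = 0.000000
ω = Δθ/dt = 0.000000/1.0 = 0.0000
ω = 0 → v = (Δx·cos θ + Δy·sin θ)/dt = -1.7500

v = -1.7500, ω = 0.0000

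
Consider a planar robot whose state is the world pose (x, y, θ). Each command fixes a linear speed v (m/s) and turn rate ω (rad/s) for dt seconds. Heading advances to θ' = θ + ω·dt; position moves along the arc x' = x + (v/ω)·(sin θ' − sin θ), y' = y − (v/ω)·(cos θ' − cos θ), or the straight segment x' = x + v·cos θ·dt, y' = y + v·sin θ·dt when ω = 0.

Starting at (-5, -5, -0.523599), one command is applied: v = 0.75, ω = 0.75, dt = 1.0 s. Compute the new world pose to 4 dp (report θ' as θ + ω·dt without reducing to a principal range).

(-4.2755, -5.1085, 0.2264)

θ' = -0.5236 + 0.75·1.0 = 0.2264
R = v/ω = 0.75/0.75 = 1.0000
x' = -5 + 1.0000·(sin 0.2264 − sin -0.5236) = -4.2755
y' = -5 − 1.0000·(cos 0.2264 − cos -0.5236) = -5.1085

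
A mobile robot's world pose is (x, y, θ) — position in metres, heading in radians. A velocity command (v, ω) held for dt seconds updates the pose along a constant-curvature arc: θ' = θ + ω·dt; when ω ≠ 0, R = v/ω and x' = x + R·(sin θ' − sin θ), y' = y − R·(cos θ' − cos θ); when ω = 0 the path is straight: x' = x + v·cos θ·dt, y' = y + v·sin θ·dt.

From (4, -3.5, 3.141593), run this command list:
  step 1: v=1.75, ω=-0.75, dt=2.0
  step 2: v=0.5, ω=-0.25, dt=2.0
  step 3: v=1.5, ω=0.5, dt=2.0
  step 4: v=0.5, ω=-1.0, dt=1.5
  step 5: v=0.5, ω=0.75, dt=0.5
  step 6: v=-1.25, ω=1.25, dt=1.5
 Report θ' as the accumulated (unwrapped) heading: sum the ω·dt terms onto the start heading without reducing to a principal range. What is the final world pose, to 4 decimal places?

(2.5377, 1.8702, 2.8916)

step 1: θ'=1.6416 (R=-2.3333) → pose (1.6725, -1.3317, 1.6416)
step 2: θ'=1.1416 (R=-2.0000) → pose (1.8489, -0.3580, 1.1416)
step 3: θ'=2.1416 (R=3.0000) → pose (1.6454, 2.5114, 2.1416)
step 4: θ'=0.6416 (R=-0.5000) → pose (1.7669, 3.1821, 0.6416)
step 5: θ'=1.0166 (R=0.6667) → pose (1.9348, 3.3654, 1.0166)
step 6: θ'=2.8916 (R=-1.0000) → pose (2.5377, 1.8702, 2.8916)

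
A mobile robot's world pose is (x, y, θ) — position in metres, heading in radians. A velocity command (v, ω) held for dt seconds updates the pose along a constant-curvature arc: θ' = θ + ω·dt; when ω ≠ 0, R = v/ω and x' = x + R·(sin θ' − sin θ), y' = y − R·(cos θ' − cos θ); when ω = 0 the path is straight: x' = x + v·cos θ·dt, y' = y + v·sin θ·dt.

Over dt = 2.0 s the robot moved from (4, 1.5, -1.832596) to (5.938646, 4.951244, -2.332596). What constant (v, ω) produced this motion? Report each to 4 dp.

v = -2.0000, ω = -0.2500

Δθ = -2.332596 − -1.832596 = -0.500000
ω = Δθ/dt = -0.500000/2.0 = -0.2500
R = −Δy/(cos θ' − cos θ) = 8.0000
v = R·ω = 8.0000·-0.2500 = -2.0000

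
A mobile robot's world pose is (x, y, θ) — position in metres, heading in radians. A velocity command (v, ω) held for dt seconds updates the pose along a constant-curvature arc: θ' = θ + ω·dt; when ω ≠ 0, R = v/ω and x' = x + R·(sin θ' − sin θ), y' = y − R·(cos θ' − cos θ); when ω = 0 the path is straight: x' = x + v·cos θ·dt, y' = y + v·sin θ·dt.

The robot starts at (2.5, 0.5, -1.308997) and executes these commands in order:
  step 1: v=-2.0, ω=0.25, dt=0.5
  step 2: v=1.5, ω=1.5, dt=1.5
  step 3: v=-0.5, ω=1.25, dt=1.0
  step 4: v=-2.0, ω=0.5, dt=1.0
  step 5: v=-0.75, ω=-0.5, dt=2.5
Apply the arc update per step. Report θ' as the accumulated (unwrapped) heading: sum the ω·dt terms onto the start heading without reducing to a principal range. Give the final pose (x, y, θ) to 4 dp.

step 1: θ'=-1.1840 (R=-8.0000) → pose (2.1816, 1.4473, -1.1840)
step 2: θ'=1.0660 (R=1.0000) → pose (3.9830, 1.3409, 1.0660)
step 3: θ'=2.3160 (R=-0.4000) → pose (4.0391, 0.8762, 2.3160)
step 4: θ'=2.8160 (R=-4.0000) → pose (5.6994, -0.2012, 2.8160)
step 5: θ'=1.5660 (R=1.5000) → pose (6.7196, -1.6296, 1.5660)

(6.7196, -1.6296, 1.5660)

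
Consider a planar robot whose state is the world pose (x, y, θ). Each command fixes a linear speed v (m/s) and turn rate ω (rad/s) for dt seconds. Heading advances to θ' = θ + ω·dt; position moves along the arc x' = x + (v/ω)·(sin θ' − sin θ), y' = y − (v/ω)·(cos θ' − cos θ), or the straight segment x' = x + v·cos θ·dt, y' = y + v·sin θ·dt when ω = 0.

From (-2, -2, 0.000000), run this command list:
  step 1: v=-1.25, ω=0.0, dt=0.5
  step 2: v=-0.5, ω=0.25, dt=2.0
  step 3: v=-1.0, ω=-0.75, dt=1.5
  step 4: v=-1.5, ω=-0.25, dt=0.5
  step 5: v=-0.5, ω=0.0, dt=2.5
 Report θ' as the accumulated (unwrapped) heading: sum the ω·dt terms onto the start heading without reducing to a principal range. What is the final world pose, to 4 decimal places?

step 1: θ'=0.0000 (straight) → pose (-2.6250, -2.0000, 0.0000)
step 2: θ'=0.5000 (R=-2.0000) → pose (-3.5839, -2.2448, 0.5000)
step 3: θ'=-0.6250 (R=1.3333) → pose (-5.0032, -2.1560, -0.6250)
step 4: θ'=-0.7500 (R=6.0000) → pose (-5.5825, -1.6804, -0.7500)
step 5: θ'=-0.7500 (straight) → pose (-6.4971, -0.8283, -0.7500)

(-6.4971, -0.8283, -0.7500)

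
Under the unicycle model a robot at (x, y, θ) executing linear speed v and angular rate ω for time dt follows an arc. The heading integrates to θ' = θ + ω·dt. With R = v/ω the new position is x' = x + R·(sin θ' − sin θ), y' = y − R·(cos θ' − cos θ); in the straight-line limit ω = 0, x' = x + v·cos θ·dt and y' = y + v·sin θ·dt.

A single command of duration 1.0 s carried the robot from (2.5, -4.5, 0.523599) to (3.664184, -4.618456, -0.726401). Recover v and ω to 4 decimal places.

Δθ = -0.726401 − 0.523599 = -1.250000
ω = Δθ/dt = -1.250000/1.0 = -1.2500
R = Δx/(sin θ' − sin θ) = -1.0000
v = R·ω = -1.0000·-1.2500 = 1.2500

v = 1.2500, ω = -1.2500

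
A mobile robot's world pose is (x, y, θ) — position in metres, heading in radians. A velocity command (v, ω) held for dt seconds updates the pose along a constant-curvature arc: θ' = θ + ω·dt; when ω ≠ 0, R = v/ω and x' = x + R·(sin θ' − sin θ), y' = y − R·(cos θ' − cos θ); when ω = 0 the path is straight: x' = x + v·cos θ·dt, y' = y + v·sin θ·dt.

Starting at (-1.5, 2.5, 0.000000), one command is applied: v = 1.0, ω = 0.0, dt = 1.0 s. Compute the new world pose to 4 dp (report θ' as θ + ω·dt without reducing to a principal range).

θ' = 0.0000 + 0.0·1.0 = 0.0000
ω = 0 → straight: x' = -1.5 + 1.0·cos(0.0000)·1.0 = -0.5000
y' = 2.5 + 1.0·sin(0.0000)·1.0 = 2.5000

(-0.5000, 2.5000, 0.0000)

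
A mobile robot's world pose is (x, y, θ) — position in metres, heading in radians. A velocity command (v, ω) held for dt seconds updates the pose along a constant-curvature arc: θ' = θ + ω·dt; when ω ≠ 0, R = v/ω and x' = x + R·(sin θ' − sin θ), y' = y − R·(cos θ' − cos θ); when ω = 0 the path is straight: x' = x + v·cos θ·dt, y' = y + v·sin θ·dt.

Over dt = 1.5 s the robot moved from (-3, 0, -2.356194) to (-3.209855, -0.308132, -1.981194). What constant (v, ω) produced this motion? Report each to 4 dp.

v = 0.2500, ω = 0.2500

Δθ = -1.981194 − -2.356194 = 0.375000
ω = Δθ/dt = 0.375000/1.5 = 0.2500
R = −Δy/(cos θ' − cos θ) = 1.0000
v = R·ω = 1.0000·0.2500 = 0.2500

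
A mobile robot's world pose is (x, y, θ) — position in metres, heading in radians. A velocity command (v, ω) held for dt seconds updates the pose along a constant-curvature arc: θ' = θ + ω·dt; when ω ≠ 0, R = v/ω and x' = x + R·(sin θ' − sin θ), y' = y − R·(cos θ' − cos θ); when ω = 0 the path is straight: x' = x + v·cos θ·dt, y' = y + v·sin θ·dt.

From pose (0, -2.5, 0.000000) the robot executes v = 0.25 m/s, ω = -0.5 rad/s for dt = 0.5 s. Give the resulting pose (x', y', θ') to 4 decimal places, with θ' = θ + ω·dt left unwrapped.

θ' = 0.0000 + -0.5·0.5 = -0.2500
R = v/ω = 0.25/-0.5 = -0.5000
x' = 0 + -0.5000·(sin -0.2500 − sin 0.0000) = 0.1237
y' = -2.5 − -0.5000·(cos -0.2500 − cos 0.0000) = -2.5155

(0.1237, -2.5155, -0.2500)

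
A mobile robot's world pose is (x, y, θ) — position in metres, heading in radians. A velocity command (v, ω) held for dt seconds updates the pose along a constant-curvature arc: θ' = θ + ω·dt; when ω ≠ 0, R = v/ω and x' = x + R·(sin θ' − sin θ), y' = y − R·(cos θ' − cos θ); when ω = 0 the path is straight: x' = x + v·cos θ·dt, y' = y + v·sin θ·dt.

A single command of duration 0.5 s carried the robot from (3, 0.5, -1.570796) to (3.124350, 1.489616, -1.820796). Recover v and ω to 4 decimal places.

Δθ = -1.820796 − -1.570796 = -0.250000
ω = Δθ/dt = -0.250000/0.5 = -0.5000
R = −Δy/(cos θ' − cos θ) = 4.0000
v = R·ω = 4.0000·-0.5000 = -2.0000

v = -2.0000, ω = -0.5000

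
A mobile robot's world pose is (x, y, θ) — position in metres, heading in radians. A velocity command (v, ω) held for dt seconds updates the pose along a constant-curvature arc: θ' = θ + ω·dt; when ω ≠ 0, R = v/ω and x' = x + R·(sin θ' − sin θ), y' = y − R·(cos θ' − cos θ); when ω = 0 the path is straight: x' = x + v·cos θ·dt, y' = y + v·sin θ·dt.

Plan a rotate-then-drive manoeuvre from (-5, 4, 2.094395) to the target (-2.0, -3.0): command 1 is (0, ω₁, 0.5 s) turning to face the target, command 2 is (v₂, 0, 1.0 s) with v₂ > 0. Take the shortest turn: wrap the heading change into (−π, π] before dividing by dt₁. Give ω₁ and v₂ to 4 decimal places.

heading to target = atan2(-3−4, -2−-5) = -1.1659
Δθ = wrap(-1.1659 − 2.0944) = 3.0229; ω₁ = Δθ/dt₁ = 6.0458
distance = √((-2−-5)² + (-3−4)²) = 7.6158; v₂ = distance/dt₂ = 7.6158

ω₁ = 6.0458, v₂ = 7.6158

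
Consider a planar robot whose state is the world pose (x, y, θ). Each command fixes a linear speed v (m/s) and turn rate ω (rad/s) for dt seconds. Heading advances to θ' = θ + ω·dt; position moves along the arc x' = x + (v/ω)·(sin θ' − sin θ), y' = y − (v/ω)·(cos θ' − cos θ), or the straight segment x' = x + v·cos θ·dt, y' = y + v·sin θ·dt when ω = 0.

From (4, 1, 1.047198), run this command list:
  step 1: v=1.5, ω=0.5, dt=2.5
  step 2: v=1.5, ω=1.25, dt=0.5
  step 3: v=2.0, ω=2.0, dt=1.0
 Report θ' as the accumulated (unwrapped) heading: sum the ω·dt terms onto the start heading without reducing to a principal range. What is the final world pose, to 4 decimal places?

step 1: θ'=2.2972 (R=3.0000) → pose (3.6446, 4.4926, 2.2972)
step 2: θ'=2.9222 (R=1.2000) → pose (3.0087, 4.8668, 2.9222)
step 3: θ'=4.9222 (R=1.0000) → pose (1.8130, 3.6825, 4.9222)

(1.8130, 3.6825, 4.9222)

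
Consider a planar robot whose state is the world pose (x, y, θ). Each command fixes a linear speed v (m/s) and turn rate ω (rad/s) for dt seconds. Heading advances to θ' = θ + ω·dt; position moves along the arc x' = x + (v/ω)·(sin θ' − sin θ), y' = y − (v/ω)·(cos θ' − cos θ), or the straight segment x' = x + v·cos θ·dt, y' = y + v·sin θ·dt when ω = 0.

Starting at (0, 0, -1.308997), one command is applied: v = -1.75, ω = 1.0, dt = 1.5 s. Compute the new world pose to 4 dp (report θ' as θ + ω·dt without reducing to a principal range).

(-2.0226, 1.2652, 0.1910)

θ' = -1.3090 + 1.0·1.5 = 0.1910
R = v/ω = -1.75/1.0 = -1.7500
x' = 0 + -1.7500·(sin 0.1910 − sin -1.3090) = -2.0226
y' = 0 − -1.7500·(cos 0.1910 − cos -1.3090) = 1.2652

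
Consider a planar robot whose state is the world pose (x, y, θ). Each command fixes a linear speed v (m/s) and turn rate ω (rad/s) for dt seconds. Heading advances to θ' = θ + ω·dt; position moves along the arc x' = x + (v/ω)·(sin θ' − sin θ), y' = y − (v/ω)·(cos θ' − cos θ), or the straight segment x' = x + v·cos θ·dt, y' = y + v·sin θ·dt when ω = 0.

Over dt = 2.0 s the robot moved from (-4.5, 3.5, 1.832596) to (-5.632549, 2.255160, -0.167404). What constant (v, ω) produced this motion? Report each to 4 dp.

v = -1.0000, ω = -1.0000

Δθ = -0.167404 − 1.832596 = -2.000000
ω = Δθ/dt = -2.000000/2.0 = -1.0000
R = −Δy/(cos θ' − cos θ) = 1.0000
v = R·ω = 1.0000·-1.0000 = -1.0000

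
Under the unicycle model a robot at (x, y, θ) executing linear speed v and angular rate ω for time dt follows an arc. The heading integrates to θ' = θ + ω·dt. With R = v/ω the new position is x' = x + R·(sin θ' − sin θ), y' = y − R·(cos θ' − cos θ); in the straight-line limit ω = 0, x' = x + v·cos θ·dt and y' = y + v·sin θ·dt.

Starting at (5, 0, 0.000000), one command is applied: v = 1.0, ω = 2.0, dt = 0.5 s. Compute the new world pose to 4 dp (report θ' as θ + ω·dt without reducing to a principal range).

(5.4207, 0.2298, 1.0000)

θ' = 0.0000 + 2.0·0.5 = 1.0000
R = v/ω = 1.0/2.0 = 0.5000
x' = 5 + 0.5000·(sin 1.0000 − sin 0.0000) = 5.4207
y' = 0 − 0.5000·(cos 1.0000 − cos 0.0000) = 0.2298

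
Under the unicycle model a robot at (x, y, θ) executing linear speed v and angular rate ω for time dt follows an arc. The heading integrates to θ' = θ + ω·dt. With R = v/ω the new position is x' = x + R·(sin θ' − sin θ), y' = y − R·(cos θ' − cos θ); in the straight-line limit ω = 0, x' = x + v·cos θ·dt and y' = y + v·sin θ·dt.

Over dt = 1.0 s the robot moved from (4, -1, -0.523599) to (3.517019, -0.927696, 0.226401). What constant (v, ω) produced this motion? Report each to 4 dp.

v = -0.5000, ω = 0.7500

Δθ = 0.226401 − -0.523599 = 0.750000
ω = Δθ/dt = 0.750000/1.0 = 0.7500
R = Δx/(sin θ' − sin θ) = -0.6667
v = R·ω = -0.6667·0.7500 = -0.5000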